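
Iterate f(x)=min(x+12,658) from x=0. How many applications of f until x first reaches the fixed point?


Step 1: x=0, cap=658, increment=12
Step 2: x grows by 12 each step until capped at 658; fixed point is x=658
Step 3: iterations = ceil(658/12) = 55

55


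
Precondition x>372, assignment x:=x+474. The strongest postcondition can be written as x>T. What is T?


Formula: sp(P, x:=E) = exists old_x. (x = E[old_x/x]) AND P[old_x/x] (old_x is the value of x before the assignment; eliminate old_x by solving x = E[old_x/x] for old_x)
Step 1: Precondition P: x>372, i.e. old_x > 372
Step 2: Assignment gives x = old_x + 474, so old_x = x - 474
Step 3: Substitute into P: x - 474 > 372
Step 4: Simplify: x > 372+474 = 846

846


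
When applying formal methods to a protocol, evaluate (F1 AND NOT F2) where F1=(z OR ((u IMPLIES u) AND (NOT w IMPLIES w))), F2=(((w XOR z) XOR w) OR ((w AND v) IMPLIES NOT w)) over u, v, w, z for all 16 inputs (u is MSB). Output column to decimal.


F1 = (z OR ((u IMPLIES u) AND (NOT w IMPLIES w)))
F2 = (((w XOR z) XOR w) OR ((w AND v) IMPLIES NOT w))
Counterexample to F1=>F2 is where F1=1 and F2=0.
Evaluate each row (bits = u,v,w,z, MSB first):
  row 0 [0000]: F1=0 F2=1 -> F1&~F2 -> 0
  row 1 [0001]: F1=1 F2=1 -> F1&~F2 -> 0
  row 2 [0010]: F1=1 F2=1 -> F1&~F2 -> 0
  row 3 [0011]: F1=1 F2=1 -> F1&~F2 -> 0
  row 4 [0100]: F1=0 F2=1 -> F1&~F2 -> 0
  row 5 [0101]: F1=1 F2=1 -> F1&~F2 -> 0
  row 6 [0110]: F1=1 F2=0 -> F1&~F2 -> 1
  row 7 [0111]: F1=1 F2=1 -> F1&~F2 -> 0
  row 8 [1000]: F1=0 F2=1 -> F1&~F2 -> 0
  row 9 [1001]: F1=1 F2=1 -> F1&~F2 -> 0
  row 10 [1010]: F1=1 F2=1 -> F1&~F2 -> 0
  row 11 [1011]: F1=1 F2=1 -> F1&~F2 -> 0
  row 12 [1100]: F1=0 F2=1 -> F1&~F2 -> 0
  row 13 [1101]: F1=1 F2=1 -> F1&~F2 -> 0
  row 14 [1110]: F1=1 F2=0 -> F1&~F2 -> 1
  row 15 [1111]: F1=1 F2=1 -> F1&~F2 -> 0
Full result column, 4 rows per line (u,v fixed per line; w,z runs 00..11 left to right):
  rows 0-3 [u,v=00]: 0000  = hex 0
  rows 4-7 [u,v=01]: 0010  = hex 2
  rows 8-11 [u,v=10]: 0000  = hex 0
  rows 12-15 [u,v=11]: 0010  = hex 2
Counterexample vector (row 0 .. row 15) = 0000001000000010
Output column grouped in 4s = 0000 0010 0000 0010 = 0x0202
Convert to decimal digit by digit (value = value*16 + digit):
  0 -> 0
  0*16 + 2 = 2
  2*16 + 0 = 32
  32*16 + 2 = 514
Decimal = 514

514


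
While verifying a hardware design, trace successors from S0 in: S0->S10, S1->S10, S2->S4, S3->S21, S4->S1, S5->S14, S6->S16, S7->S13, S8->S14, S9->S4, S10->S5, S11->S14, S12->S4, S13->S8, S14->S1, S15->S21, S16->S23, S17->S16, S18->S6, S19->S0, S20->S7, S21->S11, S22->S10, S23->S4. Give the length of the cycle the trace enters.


Trace from S0 until a state repeats:
  S0 -> S10 -> S5 -> S14 -> S1 -> S10
S10 first seen at step 1, revisited at step 5.
Cycle length = 5 - 1 = 4

4


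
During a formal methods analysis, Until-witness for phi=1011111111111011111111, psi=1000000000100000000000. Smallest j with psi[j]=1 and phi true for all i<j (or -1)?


(phi U psi) at 0: need smallest j with psi[j]=1 and phi[i]=1 for all i in [0,j).
Scan from step 0:
  step 0: psi=1 and phi held for [0,0) -> witness found
Witness step = 0

0


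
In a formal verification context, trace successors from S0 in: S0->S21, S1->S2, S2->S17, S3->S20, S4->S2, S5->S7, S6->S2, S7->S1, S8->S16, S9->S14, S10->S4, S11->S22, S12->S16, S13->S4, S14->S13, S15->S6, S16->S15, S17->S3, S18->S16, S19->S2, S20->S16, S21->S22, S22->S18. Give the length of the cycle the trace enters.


Trace from S0 until a state repeats:
  S0 -> S21 -> S22 -> S18 -> S16 -> S15 -> S6 -> S2 -> S17 -> S3 -> S20 -> S16
S16 first seen at step 4, revisited at step 11.
Cycle length = 11 - 4 = 7

7


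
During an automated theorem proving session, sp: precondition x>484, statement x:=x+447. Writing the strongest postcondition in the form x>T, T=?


Formula: sp(P, x:=E) = exists old_x. (x = E[old_x/x]) AND P[old_x/x] (old_x is the value of x before the assignment; eliminate old_x by solving x = E[old_x/x] for old_x)
Step 1: Precondition P: x>484, i.e. old_x > 484
Step 2: Assignment gives x = old_x + 447, so old_x = x - 447
Step 3: Substitute into P: x - 447 > 484
Step 4: Simplify: x > 484+447 = 931

931


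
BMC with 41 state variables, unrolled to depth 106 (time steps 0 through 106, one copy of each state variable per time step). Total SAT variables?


BMC unrolls to depth k, creating one copy of each state var for steps 0..k.
Step count = 106 + 1 = 107 (steps 0 through 106)
Vars per step = 41
Total = 41 * 107 = 4387

4387


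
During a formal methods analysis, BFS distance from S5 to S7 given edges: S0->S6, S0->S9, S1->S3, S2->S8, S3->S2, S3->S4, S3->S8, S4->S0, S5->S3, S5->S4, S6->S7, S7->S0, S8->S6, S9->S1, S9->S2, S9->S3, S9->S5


BFS layer-by-layer from S5:
  dist 0: {S5}
  dist 1: {S3, S4}
  dist 2: {S0, S2, S8}
  dist 3: {S6, S9}
  dist 4: {S1, S7}
  -> S7 reached at distance 4
Shortest path length = 4

4


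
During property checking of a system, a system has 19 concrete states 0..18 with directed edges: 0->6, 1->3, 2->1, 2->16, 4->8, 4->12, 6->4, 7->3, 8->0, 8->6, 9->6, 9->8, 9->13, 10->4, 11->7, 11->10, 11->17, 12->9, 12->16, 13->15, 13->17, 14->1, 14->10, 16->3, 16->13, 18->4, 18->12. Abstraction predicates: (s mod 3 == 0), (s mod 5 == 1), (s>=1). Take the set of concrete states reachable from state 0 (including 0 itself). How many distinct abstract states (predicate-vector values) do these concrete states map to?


BFS from 0:
Concrete reachable: {0, 3, 4, 6, 8, 9, 12, 13, 15, 16, 17}
Abstract via predicates (s mod 3 == 0), (s mod 5 == 1), (s>=1):
  (0,0,1) <- {4, 8, 13, 17}
  (0,1,1) <- {16}
  (1,0,0) <- {0}
  (1,0,1) <- {3, 9, 12, 15}
  (1,1,1) <- {6}
Distinct abstract states = 5

5


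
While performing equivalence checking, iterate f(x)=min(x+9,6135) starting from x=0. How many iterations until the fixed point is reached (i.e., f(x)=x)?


Step 1: x=0, cap=6135, increment=9
Step 2: x grows by 9 each step until capped at 6135; fixed point is x=6135
Step 3: iterations = ceil(6135/9) = 682

682


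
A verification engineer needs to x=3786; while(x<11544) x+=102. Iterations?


Step 1: x goes from 3786 toward 11544 by 102; the body runs while x<11544, so iterations = ceil((bound-start)/step)
Step 2: Distance=7758
Step 3: ceil(7758/102)=77

77


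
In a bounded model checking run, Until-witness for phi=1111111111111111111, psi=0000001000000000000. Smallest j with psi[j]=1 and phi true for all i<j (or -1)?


(phi U psi) at 0: need smallest j with psi[j]=1 and phi[i]=1 for all i in [0,j).
Scan from step 0:
  step 0: phi=1, psi=0 -> continue
  step 1: phi=1, psi=0 -> continue
  step 2: phi=1, psi=0 -> continue
  step 3: phi=1, psi=0 -> continue
  step 6: psi=1 and phi held for [0,6) -> witness found
Witness step = 6

6


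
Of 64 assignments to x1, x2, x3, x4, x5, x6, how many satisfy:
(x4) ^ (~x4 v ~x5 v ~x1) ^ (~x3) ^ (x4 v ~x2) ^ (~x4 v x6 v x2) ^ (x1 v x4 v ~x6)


CNF with 6 clauses over 6 vars (64 assignments).
An assignment satisfies CNF iff every clause has >=1 true literal.
Check each row (bits = x1,x2,x3,x4,x5,x6; clause T/F shown):
  row 0 [000000]: clauses=FTTTTT -> 0
  row 1 [000001]: clauses=FTTTTF -> 0
  row 2 [000010]: clauses=FTTTTT -> 0
  row 3 [000011]: clauses=FTTTTF -> 0
  row 4 [000100]: clauses=TTTTFT -> 0
  (every remaining row is evaluated the same way; all 64 results are listed next)
Full result column, 8 rows per line (x1,x2,x3 fixed per line; x4,x5,x6 runs 000..111 left to right):
  rows 0-7 [x1,x2,x3=000]: 00000101  (ones: 2)
  rows 8-15 [x1,x2,x3=001]: 00000000  (ones: 0)
  rows 16-23 [x1,x2,x3=010]: 00001111  (ones: 4)
  rows 24-31 [x1,x2,x3=011]: 00000000  (ones: 0)
  rows 32-39 [x1,x2,x3=100]: 00000100  (ones: 1)
  rows 40-47 [x1,x2,x3=101]: 00000000  (ones: 0)
  rows 48-55 [x1,x2,x3=110]: 00001100  (ones: 2)
  rows 56-63 [x1,x2,x3=111]: 00000000  (ones: 0)
Satisfying assignments = 2+0+4+0+1+0+2+0 = 9

9


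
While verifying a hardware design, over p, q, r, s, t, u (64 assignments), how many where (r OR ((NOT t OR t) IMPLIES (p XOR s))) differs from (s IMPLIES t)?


F1 = (r OR ((NOT t OR t) IMPLIES (p XOR s)))
F2 = (s IMPLIES t)
Evaluate both on each of 64 rows (bits = p,q,r,s,t,u):
  row 0 [000000]: F1=0 F2=1 (differ) -> 1
  row 1 [000001]: F1=0 F2=1 (differ) -> 1
  row 2 [000010]: F1=0 F2=1 (differ) -> 1
  row 3 [000011]: F1=0 F2=1 (differ) -> 1
  row 4 [000100]: F1=1 F2=0 (differ) -> 1
  (every remaining row is evaluated the same way; all 64 results are listed next)
Full result column, 8 rows per line (p,q,r fixed per line; s,t,u runs 000..111 left to right):
  rows 0-7 [p,q,r=000]: 11111100  (ones: 6)
  rows 8-15 [p,q,r=001]: 00001100  (ones: 2)
  rows 16-23 [p,q,r=010]: 11111100  (ones: 6)
  rows 24-31 [p,q,r=011]: 00001100  (ones: 2)
  rows 32-39 [p,q,r=100]: 00000011  (ones: 2)
  rows 40-47 [p,q,r=101]: 00001100  (ones: 2)
  rows 48-55 [p,q,r=110]: 00000011  (ones: 2)
  rows 56-63 [p,q,r=111]: 00001100  (ones: 2)
Disagreements = 6+2+6+2+2+2+2+2 = 24

24


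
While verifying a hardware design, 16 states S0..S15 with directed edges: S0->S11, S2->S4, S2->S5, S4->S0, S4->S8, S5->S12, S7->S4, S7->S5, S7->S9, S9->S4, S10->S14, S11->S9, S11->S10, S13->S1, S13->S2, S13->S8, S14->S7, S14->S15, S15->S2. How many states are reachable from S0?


BFS from S0:
  layer 0: {S0}
  layer 1: {S11}
  layer 2: {S9, S10}
  layer 3: {S4, S14}
  layer 4: {S7, S8, S15}
  layer 5: {S2, S5}
  layer 6: {S12}
Reachable set: {S0, S2, S4, S5, S7, S8, S9, S10, S11, S12, S14, S15}
Count = 12

12


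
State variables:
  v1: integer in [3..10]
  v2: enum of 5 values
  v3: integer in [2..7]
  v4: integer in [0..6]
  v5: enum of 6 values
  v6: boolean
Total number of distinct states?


State space = product of domain sizes of all variables.
Domain sizes:
  v1 (integer in [3..10]): 8
  v2 (enum of 5 values): 5
  v3 (integer in [2..7]): 6
  v4 (integer in [0..6]): 7
  v5 (enum of 6 values): 6
  v6 (boolean): 2
Product = 8 * 5 * 6 * 7 * 6 * 2 = 20160

20160


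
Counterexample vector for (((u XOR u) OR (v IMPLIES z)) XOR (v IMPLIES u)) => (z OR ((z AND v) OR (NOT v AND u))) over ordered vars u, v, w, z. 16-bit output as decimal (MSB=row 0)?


F1 = (((u XOR u) OR (v IMPLIES z)) XOR (v IMPLIES u))
F2 = (z OR ((z AND v) OR (NOT v AND u)))
Counterexample to F1=>F2 is where F1=1 and F2=0.
Evaluate each row (bits = u,v,w,z, MSB first):
  row 0 [0000]: F1=0 F2=0 -> F1&~F2 -> 0
  row 1 [0001]: F1=0 F2=1 -> F1&~F2 -> 0
  row 2 [0010]: F1=0 F2=0 -> F1&~F2 -> 0
  row 3 [0011]: F1=0 F2=1 -> F1&~F2 -> 0
  row 4 [0100]: F1=0 F2=0 -> F1&~F2 -> 0
  row 5 [0101]: F1=1 F2=1 -> F1&~F2 -> 0
  row 6 [0110]: F1=0 F2=0 -> F1&~F2 -> 0
  row 7 [0111]: F1=1 F2=1 -> F1&~F2 -> 0
  row 8 [1000]: F1=0 F2=1 -> F1&~F2 -> 0
  row 9 [1001]: F1=0 F2=1 -> F1&~F2 -> 0
  row 10 [1010]: F1=0 F2=1 -> F1&~F2 -> 0
  row 11 [1011]: F1=0 F2=1 -> F1&~F2 -> 0
  row 12 [1100]: F1=1 F2=0 -> F1&~F2 -> 1
  row 13 [1101]: F1=0 F2=1 -> F1&~F2 -> 0
  row 14 [1110]: F1=1 F2=0 -> F1&~F2 -> 1
  row 15 [1111]: F1=0 F2=1 -> F1&~F2 -> 0
Full result column, 4 rows per line (u,v fixed per line; w,z runs 00..11 left to right):
  rows 0-3 [u,v=00]: 0000  = hex 0
  rows 4-7 [u,v=01]: 0000  = hex 0
  rows 8-11 [u,v=10]: 0000  = hex 0
  rows 12-15 [u,v=11]: 1010  = hex A
Counterexample vector (row 0 .. row 15) = 0000000000001010
Output column grouped in 4s = 0000 0000 0000 1010 = 0x000A
Convert to decimal digit by digit (value = value*16 + digit):
  0 -> 0
  0*16 + 0 = 0
  0*16 + 0 = 0
  0*16 + 10 (A) = 10
Decimal = 10

10


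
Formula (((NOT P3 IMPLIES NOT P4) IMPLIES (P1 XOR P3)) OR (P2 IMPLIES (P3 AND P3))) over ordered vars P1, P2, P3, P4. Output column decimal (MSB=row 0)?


Formula: (((NOT P3 IMPLIES NOT P4) IMPLIES (P1 XOR P3)) OR (P2 IMPLIES (P3 AND P3))) over P1, P2, P3, P4 (16 rows)
Evaluate each row (bits = P1,P2,P3,P4, MSB first):
  row 0 [0000]: (((NOT 0 IMPLIES NOT 0) IMPLIES (0 XOR 0)) OR (0 IMPLIES (0 AND 0))) -> 1
  row 1 [0001]: (((NOT 0 IMPLIES NOT 1) IMPLIES (0 XOR 0)) OR (0 IMPLIES (0 AND 0))) -> 1
  row 2 [0010]: (((NOT 1 IMPLIES NOT 0) IMPLIES (0 XOR 1)) OR (0 IMPLIES (1 AND 1))) -> 1
  row 3 [0011]: (((NOT 1 IMPLIES NOT 1) IMPLIES (0 XOR 1)) OR (0 IMPLIES (1 AND 1))) -> 1
  row 4 [0100]: (((NOT 0 IMPLIES NOT 0) IMPLIES (0 XOR 0)) OR (1 IMPLIES (0 AND 0))) -> 0
  row 5 [0101]: (((NOT 0 IMPLIES NOT 1) IMPLIES (0 XOR 0)) OR (1 IMPLIES (0 AND 0))) -> 1
  row 6 [0110]: (((NOT 1 IMPLIES NOT 0) IMPLIES (0 XOR 1)) OR (1 IMPLIES (1 AND 1))) -> 1
  row 7 [0111]: (((NOT 1 IMPLIES NOT 1) IMPLIES (0 XOR 1)) OR (1 IMPLIES (1 AND 1))) -> 1
  row 8 [1000]: (((NOT 0 IMPLIES NOT 0) IMPLIES (1 XOR 0)) OR (0 IMPLIES (0 AND 0))) -> 1
  row 9 [1001]: (((NOT 0 IMPLIES NOT 1) IMPLIES (1 XOR 0)) OR (0 IMPLIES (0 AND 0))) -> 1
  row 10 [1010]: (((NOT 1 IMPLIES NOT 0) IMPLIES (1 XOR 1)) OR (0 IMPLIES (1 AND 1))) -> 1
  row 11 [1011]: (((NOT 1 IMPLIES NOT 1) IMPLIES (1 XOR 1)) OR (0 IMPLIES (1 AND 1))) -> 1
  row 12 [1100]: (((NOT 0 IMPLIES NOT 0) IMPLIES (1 XOR 0)) OR (1 IMPLIES (0 AND 0))) -> 1
  row 13 [1101]: (((NOT 0 IMPLIES NOT 1) IMPLIES (1 XOR 0)) OR (1 IMPLIES (0 AND 0))) -> 1
  row 14 [1110]: (((NOT 1 IMPLIES NOT 0) IMPLIES (1 XOR 1)) OR (1 IMPLIES (1 AND 1))) -> 1
  row 15 [1111]: (((NOT 1 IMPLIES NOT 1) IMPLIES (1 XOR 1)) OR (1 IMPLIES (1 AND 1))) -> 1
Full result column, 4 rows per line (P1,P2 fixed per line; P3,P4 runs 00..11 left to right):
  rows 0-3 [P1,P2=00]: 1111  = hex F
  rows 4-7 [P1,P2=01]: 0111  = hex 7
  rows 8-11 [P1,P2=10]: 1111  = hex F
  rows 12-15 [P1,P2=11]: 1111  = hex F
Output column (row 0 .. row 15) = 1111011111111111
Output column grouped in 4s = 1111 0111 1111 1111 = 0xF7FF
Convert to decimal digit by digit (value = value*16 + digit):
  F -> 15
  15*16 + 7 = 247
  247*16 + 15 (F) = 3967
  3967*16 + 15 (F) = 63487
Decimal = 63487

63487


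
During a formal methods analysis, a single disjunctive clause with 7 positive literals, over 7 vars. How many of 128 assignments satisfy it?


Step 1: Total=2^7=128
Step 2: Unsat when all 7 false: 2^0=1
Step 3: Sat=128-1=127

127


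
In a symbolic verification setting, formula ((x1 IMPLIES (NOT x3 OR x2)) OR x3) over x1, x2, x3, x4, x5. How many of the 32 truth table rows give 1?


Formula: ((x1 IMPLIES (NOT x3 OR x2)) OR x3) over 5 vars (32 rows)
Evaluate each row (x1, x2, x3, x4, x5 as bits, MSB first):
  row 0 [00000]: ((0 IMPLIES (NOT 0 OR 0)) OR 0) -> 1
  row 1 [00001]: ((0 IMPLIES (NOT 0 OR 0)) OR 0) -> 1
  row 2 [00010]: ((0 IMPLIES (NOT 0 OR 0)) OR 0) -> 1
  row 3 [00011]: ((0 IMPLIES (NOT 0 OR 0)) OR 0) -> 1
  row 4 [00100]: ((0 IMPLIES (NOT 1 OR 0)) OR 1) -> 1
  row 5 [00101]: ((0 IMPLIES (NOT 1 OR 0)) OR 1) -> 1
  row 6 [00110]: ((0 IMPLIES (NOT 1 OR 0)) OR 1) -> 1
  row 7 [00111]: ((0 IMPLIES (NOT 1 OR 0)) OR 1) -> 1
  row 8 [01000]: ((0 IMPLIES (NOT 0 OR 1)) OR 0) -> 1
  row 9 [01001]: ((0 IMPLIES (NOT 0 OR 1)) OR 0) -> 1
  row 10 [01010]: ((0 IMPLIES (NOT 0 OR 1)) OR 0) -> 1
  row 11 [01011]: ((0 IMPLIES (NOT 0 OR 1)) OR 0) -> 1
  row 12 [01100]: ((0 IMPLIES (NOT 1 OR 1)) OR 1) -> 1
  row 13 [01101]: ((0 IMPLIES (NOT 1 OR 1)) OR 1) -> 1
  row 14 [01110]: ((0 IMPLIES (NOT 1 OR 1)) OR 1) -> 1
  row 15 [01111]: ((0 IMPLIES (NOT 1 OR 1)) OR 1) -> 1
  row 16 [10000]: ((1 IMPLIES (NOT 0 OR 0)) OR 0) -> 1
  row 17 [10001]: ((1 IMPLIES (NOT 0 OR 0)) OR 0) -> 1
  row 18 [10010]: ((1 IMPLIES (NOT 0 OR 0)) OR 0) -> 1
  row 19 [10011]: ((1 IMPLIES (NOT 0 OR 0)) OR 0) -> 1
  row 20 [10100]: ((1 IMPLIES (NOT 1 OR 0)) OR 1) -> 1
  row 21 [10101]: ((1 IMPLIES (NOT 1 OR 0)) OR 1) -> 1
  row 22 [10110]: ((1 IMPLIES (NOT 1 OR 0)) OR 1) -> 1
  row 23 [10111]: ((1 IMPLIES (NOT 1 OR 0)) OR 1) -> 1
  row 24 [11000]: ((1 IMPLIES (NOT 0 OR 1)) OR 0) -> 1
  row 25 [11001]: ((1 IMPLIES (NOT 0 OR 1)) OR 0) -> 1
  row 26 [11010]: ((1 IMPLIES (NOT 0 OR 1)) OR 0) -> 1
  row 27 [11011]: ((1 IMPLIES (NOT 0 OR 1)) OR 0) -> 1
  row 28 [11100]: ((1 IMPLIES (NOT 1 OR 1)) OR 1) -> 1
  row 29 [11101]: ((1 IMPLIES (NOT 1 OR 1)) OR 1) -> 1
  row 30 [11110]: ((1 IMPLIES (NOT 1 OR 1)) OR 1) -> 1
  row 31 [11111]: ((1 IMPLIES (NOT 1 OR 1)) OR 1) -> 1
Full result column, 8 rows per line (x1,x2 fixed per line; x3,x4,x5 runs 000..111 left to right):
  rows 0-7 [x1,x2=00]: 11111111  (ones: 8)
  rows 8-15 [x1,x2=01]: 11111111  (ones: 8)
  rows 16-23 [x1,x2=10]: 11111111  (ones: 8)
  rows 24-31 [x1,x2=11]: 11111111  (ones: 8)
Count of 1-rows = 8+8+8+8 = 32

32


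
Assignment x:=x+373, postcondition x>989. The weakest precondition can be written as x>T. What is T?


Formula: wp(x:=E, P) = P[E/x] (substitute E for x in postcondition)
Step 1: Postcondition: x>989
Step 2: Substitute x+373 for x: x+373>989
Step 3: Solve for x: x > 989-373 = 616

616


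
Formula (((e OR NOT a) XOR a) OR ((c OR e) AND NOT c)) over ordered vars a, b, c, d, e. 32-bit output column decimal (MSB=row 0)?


Formula: (((e OR NOT a) XOR a) OR ((c OR e) AND NOT c)) over a, b, c, d, e (32 rows)
Evaluate each row (bits = a,b,c,d,e, MSB first):
  row 0 [00000]: (((0 OR NOT 0) XOR 0) OR ((0 OR 0) AND NOT 0)) -> 1
  row 1 [00001]: (((1 OR NOT 0) XOR 0) OR ((0 OR 1) AND NOT 0)) -> 1
  row 2 [00010]: (((0 OR NOT 0) XOR 0) OR ((0 OR 0) AND NOT 0)) -> 1
  row 3 [00011]: (((1 OR NOT 0) XOR 0) OR ((0 OR 1) AND NOT 0)) -> 1
  row 4 [00100]: (((0 OR NOT 0) XOR 0) OR ((1 OR 0) AND NOT 1)) -> 1
  row 5 [00101]: (((1 OR NOT 0) XOR 0) OR ((1 OR 1) AND NOT 1)) -> 1
  row 6 [00110]: (((0 OR NOT 0) XOR 0) OR ((1 OR 0) AND NOT 1)) -> 1
  row 7 [00111]: (((1 OR NOT 0) XOR 0) OR ((1 OR 1) AND NOT 1)) -> 1
  row 8 [01000]: (((0 OR NOT 0) XOR 0) OR ((0 OR 0) AND NOT 0)) -> 1
  row 9 [01001]: (((1 OR NOT 0) XOR 0) OR ((0 OR 1) AND NOT 0)) -> 1
  row 10 [01010]: (((0 OR NOT 0) XOR 0) OR ((0 OR 0) AND NOT 0)) -> 1
  row 11 [01011]: (((1 OR NOT 0) XOR 0) OR ((0 OR 1) AND NOT 0)) -> 1
  row 12 [01100]: (((0 OR NOT 0) XOR 0) OR ((1 OR 0) AND NOT 1)) -> 1
  row 13 [01101]: (((1 OR NOT 0) XOR 0) OR ((1 OR 1) AND NOT 1)) -> 1
  row 14 [01110]: (((0 OR NOT 0) XOR 0) OR ((1 OR 0) AND NOT 1)) -> 1
  row 15 [01111]: (((1 OR NOT 0) XOR 0) OR ((1 OR 1) AND NOT 1)) -> 1
  row 16 [10000]: (((0 OR NOT 1) XOR 1) OR ((0 OR 0) AND NOT 0)) -> 1
  row 17 [10001]: (((1 OR NOT 1) XOR 1) OR ((0 OR 1) AND NOT 0)) -> 1
  row 18 [10010]: (((0 OR NOT 1) XOR 1) OR ((0 OR 0) AND NOT 0)) -> 1
  row 19 [10011]: (((1 OR NOT 1) XOR 1) OR ((0 OR 1) AND NOT 0)) -> 1
  row 20 [10100]: (((0 OR NOT 1) XOR 1) OR ((1 OR 0) AND NOT 1)) -> 1
  row 21 [10101]: (((1 OR NOT 1) XOR 1) OR ((1 OR 1) AND NOT 1)) -> 0
  row 22 [10110]: (((0 OR NOT 1) XOR 1) OR ((1 OR 0) AND NOT 1)) -> 1
  row 23 [10111]: (((1 OR NOT 1) XOR 1) OR ((1 OR 1) AND NOT 1)) -> 0
  row 24 [11000]: (((0 OR NOT 1) XOR 1) OR ((0 OR 0) AND NOT 0)) -> 1
  row 25 [11001]: (((1 OR NOT 1) XOR 1) OR ((0 OR 1) AND NOT 0)) -> 1
  row 26 [11010]: (((0 OR NOT 1) XOR 1) OR ((0 OR 0) AND NOT 0)) -> 1
  row 27 [11011]: (((1 OR NOT 1) XOR 1) OR ((0 OR 1) AND NOT 0)) -> 1
  row 28 [11100]: (((0 OR NOT 1) XOR 1) OR ((1 OR 0) AND NOT 1)) -> 1
  row 29 [11101]: (((1 OR NOT 1) XOR 1) OR ((1 OR 1) AND NOT 1)) -> 0
  row 30 [11110]: (((0 OR NOT 1) XOR 1) OR ((1 OR 0) AND NOT 1)) -> 1
  row 31 [11111]: (((1 OR NOT 1) XOR 1) OR ((1 OR 1) AND NOT 1)) -> 0
Full result column, 4 rows per line (a,b,c fixed per line; d,e runs 00..11 left to right):
  rows 0-3 [a,b,c=000]: 1111  = hex F
  rows 4-7 [a,b,c=001]: 1111  = hex F
  rows 8-11 [a,b,c=010]: 1111  = hex F
  rows 12-15 [a,b,c=011]: 1111  = hex F
  rows 16-19 [a,b,c=100]: 1111  = hex F
  rows 20-23 [a,b,c=101]: 1010  = hex A
  rows 24-27 [a,b,c=110]: 1111  = hex F
  rows 28-31 [a,b,c=111]: 1010  = hex A
Output column (row 0 .. row 31) = 11111111111111111111101011111010
Output column grouped in 4s = 1111 1111 1111 1111 1111 1010 1111 1010 = 0xFFFFFAFA
Convert to decimal digit by digit (value = value*16 + digit):
  F -> 15
  15*16 + 15 (F) = 255
  255*16 + 15 (F) = 4095
  4095*16 + 15 (F) = 65535
  65535*16 + 15 (F) = 1048575
  1048575*16 + 10 (A) = 16777210
  16777210*16 + 15 (F) = 268435375
  268435375*16 + 10 (A) = 4294966010
Decimal = 4294966010

4294966010


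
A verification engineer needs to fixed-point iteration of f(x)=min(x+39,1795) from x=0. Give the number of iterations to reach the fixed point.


Step 1: x=0, cap=1795, increment=39
Step 2: x grows by 39 each step until capped at 1795; fixed point is x=1795
Step 3: iterations = ceil(1795/39) = 47

47


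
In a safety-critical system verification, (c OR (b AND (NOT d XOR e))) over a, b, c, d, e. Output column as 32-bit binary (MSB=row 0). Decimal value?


Formula: (c OR (b AND (NOT d XOR e))) over a, b, c, d, e (32 rows)
Evaluate each row (bits = a,b,c,d,e, MSB first):
  row 0 [00000]: (0 OR (0 AND (NOT 0 XOR 0))) -> 0
  row 1 [00001]: (0 OR (0 AND (NOT 0 XOR 1))) -> 0
  row 2 [00010]: (0 OR (0 AND (NOT 1 XOR 0))) -> 0
  row 3 [00011]: (0 OR (0 AND (NOT 1 XOR 1))) -> 0
  row 4 [00100]: (1 OR (0 AND (NOT 0 XOR 0))) -> 1
  row 5 [00101]: (1 OR (0 AND (NOT 0 XOR 1))) -> 1
  row 6 [00110]: (1 OR (0 AND (NOT 1 XOR 0))) -> 1
  row 7 [00111]: (1 OR (0 AND (NOT 1 XOR 1))) -> 1
  row 8 [01000]: (0 OR (1 AND (NOT 0 XOR 0))) -> 1
  row 9 [01001]: (0 OR (1 AND (NOT 0 XOR 1))) -> 0
  row 10 [01010]: (0 OR (1 AND (NOT 1 XOR 0))) -> 0
  row 11 [01011]: (0 OR (1 AND (NOT 1 XOR 1))) -> 1
  row 12 [01100]: (1 OR (1 AND (NOT 0 XOR 0))) -> 1
  row 13 [01101]: (1 OR (1 AND (NOT 0 XOR 1))) -> 1
  row 14 [01110]: (1 OR (1 AND (NOT 1 XOR 0))) -> 1
  row 15 [01111]: (1 OR (1 AND (NOT 1 XOR 1))) -> 1
  row 16 [10000]: (0 OR (0 AND (NOT 0 XOR 0))) -> 0
  row 17 [10001]: (0 OR (0 AND (NOT 0 XOR 1))) -> 0
  row 18 [10010]: (0 OR (0 AND (NOT 1 XOR 0))) -> 0
  row 19 [10011]: (0 OR (0 AND (NOT 1 XOR 1))) -> 0
  row 20 [10100]: (1 OR (0 AND (NOT 0 XOR 0))) -> 1
  row 21 [10101]: (1 OR (0 AND (NOT 0 XOR 1))) -> 1
  row 22 [10110]: (1 OR (0 AND (NOT 1 XOR 0))) -> 1
  row 23 [10111]: (1 OR (0 AND (NOT 1 XOR 1))) -> 1
  row 24 [11000]: (0 OR (1 AND (NOT 0 XOR 0))) -> 1
  row 25 [11001]: (0 OR (1 AND (NOT 0 XOR 1))) -> 0
  row 26 [11010]: (0 OR (1 AND (NOT 1 XOR 0))) -> 0
  row 27 [11011]: (0 OR (1 AND (NOT 1 XOR 1))) -> 1
  row 28 [11100]: (1 OR (1 AND (NOT 0 XOR 0))) -> 1
  row 29 [11101]: (1 OR (1 AND (NOT 0 XOR 1))) -> 1
  row 30 [11110]: (1 OR (1 AND (NOT 1 XOR 0))) -> 1
  row 31 [11111]: (1 OR (1 AND (NOT 1 XOR 1))) -> 1
Full result column, 4 rows per line (a,b,c fixed per line; d,e runs 00..11 left to right):
  rows 0-3 [a,b,c=000]: 0000  = hex 0
  rows 4-7 [a,b,c=001]: 1111  = hex F
  rows 8-11 [a,b,c=010]: 1001  = hex 9
  rows 12-15 [a,b,c=011]: 1111  = hex F
  rows 16-19 [a,b,c=100]: 0000  = hex 0
  rows 20-23 [a,b,c=101]: 1111  = hex F
  rows 24-27 [a,b,c=110]: 1001  = hex 9
  rows 28-31 [a,b,c=111]: 1111  = hex F
Output column (row 0 .. row 31) = 00001111100111110000111110011111
Output column grouped in 4s = 0000 1111 1001 1111 0000 1111 1001 1111 = 0x0F9F0F9F
Convert to decimal digit by digit (value = value*16 + digit):
  0 -> 0
  0*16 + 15 (F) = 15
  15*16 + 9 = 249
  249*16 + 15 (F) = 3999
  3999*16 + 0 = 63984
  63984*16 + 15 (F) = 1023759
  1023759*16 + 9 = 16380153
  16380153*16 + 15 (F) = 262082463
Decimal = 262082463

262082463


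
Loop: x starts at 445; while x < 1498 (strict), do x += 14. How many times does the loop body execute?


Step 1: x goes from 445 toward 1498 by 14; the body runs while x<1498, so iterations = ceil((bound-start)/step)
Step 2: Distance=1053
Step 3: ceil(1053/14)=76

76


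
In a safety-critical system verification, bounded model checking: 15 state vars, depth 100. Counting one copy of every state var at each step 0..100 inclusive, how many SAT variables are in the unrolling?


BMC unrolls to depth k, creating one copy of each state var for steps 0..k.
Step count = 100 + 1 = 101 (steps 0 through 100)
Vars per step = 15
Total = 15 * 101 = 1515

1515


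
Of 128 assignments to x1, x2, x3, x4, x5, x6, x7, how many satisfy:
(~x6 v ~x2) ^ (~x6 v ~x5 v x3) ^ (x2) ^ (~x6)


CNF with 4 clauses over 7 vars (128 assignments).
An assignment satisfies CNF iff every clause has >=1 true literal.
Check each row (bits = x1,x2,x3,x4,x5,x6,x7; clause T/F shown):
  row 0 [0000000]: clauses=TTFT -> 0
  row 1 [0000001]: clauses=TTFT -> 0
  row 2 [0000010]: clauses=TTFF -> 0
  row 3 [0000011]: clauses=TTFF -> 0
  row 4 [0000100]: clauses=TTFT -> 0
  (every remaining row is evaluated the same way; all 128 results are listed next)
Full result column, 8 rows per line (x1,x2,x3,x4 fixed per line; x5,x6,x7 runs 000..111 left to right):
  rows 0-7 [x1,x2,x3,x4=0000]: 00000000  (ones: 0)
  rows 8-15 [x1,x2,x3,x4=0001]: 00000000  (ones: 0)
  rows 16-23 [x1,x2,x3,x4=0010]: 00000000  (ones: 0)
  rows 24-31 [x1,x2,x3,x4=0011]: 00000000  (ones: 0)
  rows 32-39 [x1,x2,x3,x4=0100]: 11001100  (ones: 4)
  rows 40-47 [x1,x2,x3,x4=0101]: 11001100  (ones: 4)
  rows 48-55 [x1,x2,x3,x4=0110]: 11001100  (ones: 4)
  rows 56-63 [x1,x2,x3,x4=0111]: 11001100  (ones: 4)
  rows 64-71 [x1,x2,x3,x4=1000]: 00000000  (ones: 0)
  rows 72-79 [x1,x2,x3,x4=1001]: 00000000  (ones: 0)
  rows 80-87 [x1,x2,x3,x4=1010]: 00000000  (ones: 0)
  rows 88-95 [x1,x2,x3,x4=1011]: 00000000  (ones: 0)
  rows 96-103 [x1,x2,x3,x4=1100]: 11001100  (ones: 4)
  rows 104-111 [x1,x2,x3,x4=1101]: 11001100  (ones: 4)
  rows 112-119 [x1,x2,x3,x4=1110]: 11001100  (ones: 4)
  rows 120-127 [x1,x2,x3,x4=1111]: 11001100  (ones: 4)
Satisfying assignments = 0+0+0+0+4+4+4+4+0+0+0+0+4+4+4+4 = 32

32


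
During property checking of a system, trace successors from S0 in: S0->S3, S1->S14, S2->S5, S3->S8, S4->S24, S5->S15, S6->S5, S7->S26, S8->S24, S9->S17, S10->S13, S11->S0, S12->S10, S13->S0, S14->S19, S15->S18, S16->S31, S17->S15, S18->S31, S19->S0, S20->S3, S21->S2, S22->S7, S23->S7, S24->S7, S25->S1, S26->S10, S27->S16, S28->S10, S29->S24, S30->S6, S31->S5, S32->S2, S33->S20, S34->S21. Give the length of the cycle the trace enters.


Trace from S0 until a state repeats:
  S0 -> S3 -> S8 -> S24 -> S7 -> S26 -> S10 -> S13 -> S0
S0 first seen at step 0, revisited at step 8.
Cycle length = 8 - 0 = 8

8


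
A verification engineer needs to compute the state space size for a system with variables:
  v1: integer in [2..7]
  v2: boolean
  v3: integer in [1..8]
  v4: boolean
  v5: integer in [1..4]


State space = product of domain sizes of all variables.
Domain sizes:
  v1 (integer in [2..7]): 6
  v2 (boolean): 2
  v3 (integer in [1..8]): 8
  v4 (boolean): 2
  v5 (integer in [1..4]): 4
Product = 6 * 2 * 8 * 2 * 4 = 768

768


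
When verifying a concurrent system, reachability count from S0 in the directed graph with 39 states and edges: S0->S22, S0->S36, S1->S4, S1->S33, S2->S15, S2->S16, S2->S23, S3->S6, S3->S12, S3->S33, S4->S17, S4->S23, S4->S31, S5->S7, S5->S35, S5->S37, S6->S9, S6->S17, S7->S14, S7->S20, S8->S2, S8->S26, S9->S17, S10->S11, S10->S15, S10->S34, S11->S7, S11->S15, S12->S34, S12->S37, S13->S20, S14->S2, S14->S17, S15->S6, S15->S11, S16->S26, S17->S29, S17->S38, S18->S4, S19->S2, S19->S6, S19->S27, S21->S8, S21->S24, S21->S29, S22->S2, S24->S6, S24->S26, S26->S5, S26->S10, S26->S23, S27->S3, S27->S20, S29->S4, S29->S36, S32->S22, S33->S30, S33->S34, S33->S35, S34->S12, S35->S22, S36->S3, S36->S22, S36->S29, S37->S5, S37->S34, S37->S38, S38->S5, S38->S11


BFS from S0:
  layer 0: {S0}
  layer 1: {S22, S36}
  layer 2: {S2, S3, S29}
  layer 3: {S4, S6, S12, S15, S16, S23, S33}
  layer 4: {S9, S11, S17, S26, S30, S31, S34, S35, S37}
  layer 5: {S5, S7, S10, S38}
  layer 6: {S14, S20}
Reachable set: {S0, S2, S3, S4, S5, S6, S7, S9, S10, S11, S12, S14, S15, S16, S17, S20, S22, S23, S26, S29, S30, S31, S33, S34, S35, S36, S37, S38}
Count = 28

28


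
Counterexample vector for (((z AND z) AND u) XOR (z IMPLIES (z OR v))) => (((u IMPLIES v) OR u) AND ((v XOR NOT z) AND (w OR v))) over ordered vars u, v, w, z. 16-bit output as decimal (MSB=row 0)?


F1 = (((z AND z) AND u) XOR (z IMPLIES (z OR v)))
F2 = (((u IMPLIES v) OR u) AND ((v XOR NOT z) AND (w OR v)))
Counterexample to F1=>F2 is where F1=1 and F2=0.
Evaluate each row (bits = u,v,w,z, MSB first):
  row 0 [0000]: F1=1 F2=0 -> F1&~F2 -> 1
  row 1 [0001]: F1=1 F2=0 -> F1&~F2 -> 1
  row 2 [0010]: F1=1 F2=1 -> F1&~F2 -> 0
  row 3 [0011]: F1=1 F2=0 -> F1&~F2 -> 1
  row 4 [0100]: F1=1 F2=0 -> F1&~F2 -> 1
  row 5 [0101]: F1=1 F2=1 -> F1&~F2 -> 0
  row 6 [0110]: F1=1 F2=0 -> F1&~F2 -> 1
  row 7 [0111]: F1=1 F2=1 -> F1&~F2 -> 0
  row 8 [1000]: F1=1 F2=0 -> F1&~F2 -> 1
  row 9 [1001]: F1=0 F2=0 -> F1&~F2 -> 0
  row 10 [1010]: F1=1 F2=1 -> F1&~F2 -> 0
  row 11 [1011]: F1=0 F2=0 -> F1&~F2 -> 0
  row 12 [1100]: F1=1 F2=0 -> F1&~F2 -> 1
  row 13 [1101]: F1=0 F2=1 -> F1&~F2 -> 0
  row 14 [1110]: F1=1 F2=0 -> F1&~F2 -> 1
  row 15 [1111]: F1=0 F2=1 -> F1&~F2 -> 0
Full result column, 4 rows per line (u,v fixed per line; w,z runs 00..11 left to right):
  rows 0-3 [u,v=00]: 1101  = hex D
  rows 4-7 [u,v=01]: 1010  = hex A
  rows 8-11 [u,v=10]: 1000  = hex 8
  rows 12-15 [u,v=11]: 1010  = hex A
Counterexample vector (row 0 .. row 15) = 1101101010001010
Output column grouped in 4s = 1101 1010 1000 1010 = 0xDA8A
Convert to decimal digit by digit (value = value*16 + digit):
  D -> 13
  13*16 + 10 (A) = 218
  218*16 + 8 = 3496
  3496*16 + 10 (A) = 55946
Decimal = 55946

55946


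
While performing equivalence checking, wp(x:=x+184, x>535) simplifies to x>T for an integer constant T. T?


Formula: wp(x:=E, P) = P[E/x] (substitute E for x in postcondition)
Step 1: Postcondition: x>535
Step 2: Substitute x+184 for x: x+184>535
Step 3: Solve for x: x > 535-184 = 351

351


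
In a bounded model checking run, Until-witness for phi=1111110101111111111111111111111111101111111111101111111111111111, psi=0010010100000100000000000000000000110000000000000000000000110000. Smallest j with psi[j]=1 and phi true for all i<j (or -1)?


(phi U psi) at 0: need smallest j with psi[j]=1 and phi[i]=1 for all i in [0,j).
Scan from step 0:
  step 0: phi=1, psi=0 -> continue
  step 1: phi=1, psi=0 -> continue
  step 2: psi=1 and phi held for [0,2) -> witness found
Witness step = 2

2


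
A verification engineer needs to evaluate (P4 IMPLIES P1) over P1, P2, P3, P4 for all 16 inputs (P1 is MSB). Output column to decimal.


Formula: (P4 IMPLIES P1) over P1, P2, P3, P4 (16 rows)
Evaluate each row (bits = P1,P2,P3,P4, MSB first):
  row 0 [0000]: (0 IMPLIES 0) -> 1
  row 1 [0001]: (1 IMPLIES 0) -> 0
  row 2 [0010]: (0 IMPLIES 0) -> 1
  row 3 [0011]: (1 IMPLIES 0) -> 0
  row 4 [0100]: (0 IMPLIES 0) -> 1
  row 5 [0101]: (1 IMPLIES 0) -> 0
  row 6 [0110]: (0 IMPLIES 0) -> 1
  row 7 [0111]: (1 IMPLIES 0) -> 0
  row 8 [1000]: (0 IMPLIES 1) -> 1
  row 9 [1001]: (1 IMPLIES 1) -> 1
  row 10 [1010]: (0 IMPLIES 1) -> 1
  row 11 [1011]: (1 IMPLIES 1) -> 1
  row 12 [1100]: (0 IMPLIES 1) -> 1
  row 13 [1101]: (1 IMPLIES 1) -> 1
  row 14 [1110]: (0 IMPLIES 1) -> 1
  row 15 [1111]: (1 IMPLIES 1) -> 1
Full result column, 4 rows per line (P1,P2 fixed per line; P3,P4 runs 00..11 left to right):
  rows 0-3 [P1,P2=00]: 1010  = hex A
  rows 4-7 [P1,P2=01]: 1010  = hex A
  rows 8-11 [P1,P2=10]: 1111  = hex F
  rows 12-15 [P1,P2=11]: 1111  = hex F
Output column (row 0 .. row 15) = 1010101011111111
Output column grouped in 4s = 1010 1010 1111 1111 = 0xAAFF
Convert to decimal digit by digit (value = value*16 + digit):
  A -> 10
  10*16 + 10 (A) = 170
  170*16 + 15 (F) = 2735
  2735*16 + 15 (F) = 43775
Decimal = 43775

43775


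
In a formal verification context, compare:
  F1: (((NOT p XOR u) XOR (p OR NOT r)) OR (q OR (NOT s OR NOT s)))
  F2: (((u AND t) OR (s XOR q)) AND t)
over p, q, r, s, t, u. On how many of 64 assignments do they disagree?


F1 = (((NOT p XOR u) XOR (p OR NOT r)) OR (q OR (NOT s OR NOT s)))
F2 = (((u AND t) OR (s XOR q)) AND t)
Evaluate both on each of 64 rows (bits = p,q,r,s,t,u):
  row 0 [000000]: F1=1 F2=0 (differ) -> 1
  row 1 [000001]: F1=1 F2=0 (differ) -> 1
  row 2 [000010]: F1=1 F2=0 (differ) -> 1
  row 3 [000011]: F1=1 F2=1 -> 0
  row 4 [000100]: F1=0 F2=0 -> 0
  (every remaining row is evaluated the same way; all 64 results are listed next)
Full result column, 8 rows per line (p,q,r fixed per line; s,t,u runs 000..111 left to right):
  rows 0-7 [p,q,r=000]: 11100110  (ones: 5)
  rows 8-15 [p,q,r=001]: 11101001  (ones: 5)
  rows 16-23 [p,q,r=010]: 11001110  (ones: 5)
  rows 24-31 [p,q,r=011]: 11001110  (ones: 5)
  rows 32-39 [p,q,r=100]: 11101001  (ones: 5)
  rows 40-47 [p,q,r=101]: 11101001  (ones: 5)
  rows 48-55 [p,q,r=110]: 11001110  (ones: 5)
  rows 56-63 [p,q,r=111]: 11001110  (ones: 5)
Disagreements = 5+5+5+5+5+5+5+5 = 40

40


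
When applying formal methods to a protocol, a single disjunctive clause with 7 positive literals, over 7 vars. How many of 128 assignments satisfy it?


Step 1: Total=2^7=128
Step 2: Unsat when all 7 false: 2^0=1
Step 3: Sat=128-1=127

127


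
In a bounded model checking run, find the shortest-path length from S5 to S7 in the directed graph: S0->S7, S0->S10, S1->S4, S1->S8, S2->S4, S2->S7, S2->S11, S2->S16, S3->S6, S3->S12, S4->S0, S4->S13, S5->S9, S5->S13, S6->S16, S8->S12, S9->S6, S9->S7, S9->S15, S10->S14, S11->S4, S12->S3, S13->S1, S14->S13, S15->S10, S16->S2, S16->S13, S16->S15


BFS layer-by-layer from S5:
  dist 0: {S5}
  dist 1: {S9, S13}
  dist 2: {S1, S6, S7, S15}
  -> S7 reached at distance 2
Shortest path length = 2

2


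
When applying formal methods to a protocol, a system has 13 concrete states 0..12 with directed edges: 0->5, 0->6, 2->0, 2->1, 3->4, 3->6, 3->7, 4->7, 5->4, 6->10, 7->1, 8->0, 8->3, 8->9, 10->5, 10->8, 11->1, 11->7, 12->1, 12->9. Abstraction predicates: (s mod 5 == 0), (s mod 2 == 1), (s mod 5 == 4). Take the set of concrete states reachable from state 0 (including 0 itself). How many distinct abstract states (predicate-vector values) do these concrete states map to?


BFS from 0:
Concrete reachable: {0, 1, 3, 4, 5, 6, 7, 8, 9, 10}
Abstract via predicates (s mod 5 == 0), (s mod 2 == 1), (s mod 5 == 4):
  (0,0,0) <- {6, 8}
  (0,0,1) <- {4}
  (0,1,0) <- {1, 3, 7}
  (0,1,1) <- {9}
  (1,0,0) <- {0, 10}
  (1,1,0) <- {5}
Distinct abstract states = 6

6


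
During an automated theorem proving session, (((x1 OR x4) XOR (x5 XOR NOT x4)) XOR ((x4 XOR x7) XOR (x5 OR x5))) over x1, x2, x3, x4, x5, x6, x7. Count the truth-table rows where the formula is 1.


Formula: (((x1 OR x4) XOR (x5 XOR NOT x4)) XOR ((x4 XOR x7) XOR (x5 OR x5))) over 7 vars (128 rows)
Evaluate each row (x1, x2, x3, x4, x5, x6, x7 as bits, MSB first):
  row 0 [0000000]: (((0 OR 0) XOR (0 XOR NOT 0)) XOR ((0 XOR 0) XOR (0 OR 0))) -> 1
  row 1 [0000001]: (((0 OR 0) XOR (0 XOR NOT 0)) XOR ((0 XOR 1) XOR (0 OR 0))) -> 0
  row 2 [0000010]: (((0 OR 0) XOR (0 XOR NOT 0)) XOR ((0 XOR 0) XOR (0 OR 0))) -> 1
  row 3 [0000011]: (((0 OR 0) XOR (0 XOR NOT 0)) XOR ((0 XOR 1) XOR (0 OR 0))) -> 0
  row 4 [0000100]: (((0 OR 0) XOR (1 XOR NOT 0)) XOR ((0 XOR 0) XOR (1 OR 1))) -> 1
  (every remaining row is evaluated the same way; all 128 results are listed next)
Full result column, 8 rows per line (x1,x2,x3,x4 fixed per line; x5,x6,x7 runs 000..111 left to right):
  rows 0-7 [x1,x2,x3,x4=0000]: 10101010  (ones: 4)
  rows 8-15 [x1,x2,x3,x4=0001]: 01010101  (ones: 4)
  rows 16-23 [x1,x2,x3,x4=0010]: 10101010  (ones: 4)
  rows 24-31 [x1,x2,x3,x4=0011]: 01010101  (ones: 4)
  rows 32-39 [x1,x2,x3,x4=0100]: 10101010  (ones: 4)
  rows 40-47 [x1,x2,x3,x4=0101]: 01010101  (ones: 4)
  rows 48-55 [x1,x2,x3,x4=0110]: 10101010  (ones: 4)
  rows 56-63 [x1,x2,x3,x4=0111]: 01010101  (ones: 4)
  rows 64-71 [x1,x2,x3,x4=1000]: 01010101  (ones: 4)
  rows 72-79 [x1,x2,x3,x4=1001]: 01010101  (ones: 4)
  rows 80-87 [x1,x2,x3,x4=1010]: 01010101  (ones: 4)
  rows 88-95 [x1,x2,x3,x4=1011]: 01010101  (ones: 4)
  rows 96-103 [x1,x2,x3,x4=1100]: 01010101  (ones: 4)
  rows 104-111 [x1,x2,x3,x4=1101]: 01010101  (ones: 4)
  rows 112-119 [x1,x2,x3,x4=1110]: 01010101  (ones: 4)
  rows 120-127 [x1,x2,x3,x4=1111]: 01010101  (ones: 4)
Count of 1-rows = 4+4+4+4+4+4+4+4+4+4+4+4+4+4+4+4 = 64

64


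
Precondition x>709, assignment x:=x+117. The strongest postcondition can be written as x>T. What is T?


Formula: sp(P, x:=E) = exists old_x. (x = E[old_x/x]) AND P[old_x/x] (old_x is the value of x before the assignment; eliminate old_x by solving x = E[old_x/x] for old_x)
Step 1: Precondition P: x>709, i.e. old_x > 709
Step 2: Assignment gives x = old_x + 117, so old_x = x - 117
Step 3: Substitute into P: x - 117 > 709
Step 4: Simplify: x > 709+117 = 826

826


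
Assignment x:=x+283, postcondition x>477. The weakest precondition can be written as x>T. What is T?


Formula: wp(x:=E, P) = P[E/x] (substitute E for x in postcondition)
Step 1: Postcondition: x>477
Step 2: Substitute x+283 for x: x+283>477
Step 3: Solve for x: x > 477-283 = 194

194


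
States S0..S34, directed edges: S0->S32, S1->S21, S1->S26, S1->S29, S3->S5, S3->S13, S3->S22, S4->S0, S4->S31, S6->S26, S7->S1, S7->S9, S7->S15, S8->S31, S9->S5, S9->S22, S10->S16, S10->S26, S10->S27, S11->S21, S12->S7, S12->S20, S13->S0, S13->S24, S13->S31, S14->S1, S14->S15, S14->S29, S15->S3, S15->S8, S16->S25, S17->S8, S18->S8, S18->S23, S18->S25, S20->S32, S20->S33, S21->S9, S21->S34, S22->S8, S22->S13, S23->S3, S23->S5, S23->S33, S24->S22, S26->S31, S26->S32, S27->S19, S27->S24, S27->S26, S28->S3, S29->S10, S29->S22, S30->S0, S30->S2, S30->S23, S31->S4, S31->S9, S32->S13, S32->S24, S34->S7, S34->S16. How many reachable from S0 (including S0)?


BFS from S0:
  layer 0: {S0}
  layer 1: {S32}
  layer 2: {S13, S24}
  layer 3: {S22, S31}
  layer 4: {S4, S8, S9}
  layer 5: {S5}
Reachable set: {S0, S4, S5, S8, S9, S13, S22, S24, S31, S32}
Count = 10

10


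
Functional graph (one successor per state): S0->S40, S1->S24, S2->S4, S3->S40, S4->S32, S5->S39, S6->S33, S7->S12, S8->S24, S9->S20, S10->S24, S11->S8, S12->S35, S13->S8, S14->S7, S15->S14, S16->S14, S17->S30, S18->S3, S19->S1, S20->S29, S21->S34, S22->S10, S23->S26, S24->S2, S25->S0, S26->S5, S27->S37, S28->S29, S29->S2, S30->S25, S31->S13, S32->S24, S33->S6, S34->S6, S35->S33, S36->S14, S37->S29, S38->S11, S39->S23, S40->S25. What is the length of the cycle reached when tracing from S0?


Trace from S0 until a state repeats:
  S0 -> S40 -> S25 -> S0
S0 first seen at step 0, revisited at step 3.
Cycle length = 3 - 0 = 3

3


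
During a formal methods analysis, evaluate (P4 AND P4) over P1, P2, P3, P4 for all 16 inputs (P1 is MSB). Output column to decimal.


Formula: (P4 AND P4) over P1, P2, P3, P4 (16 rows)
Evaluate each row (bits = P1,P2,P3,P4, MSB first):
  row 0 [0000]: (0 AND 0) -> 0
  row 1 [0001]: (1 AND 1) -> 1
  row 2 [0010]: (0 AND 0) -> 0
  row 3 [0011]: (1 AND 1) -> 1
  row 4 [0100]: (0 AND 0) -> 0
  row 5 [0101]: (1 AND 1) -> 1
  row 6 [0110]: (0 AND 0) -> 0
  row 7 [0111]: (1 AND 1) -> 1
  row 8 [1000]: (0 AND 0) -> 0
  row 9 [1001]: (1 AND 1) -> 1
  row 10 [1010]: (0 AND 0) -> 0
  row 11 [1011]: (1 AND 1) -> 1
  row 12 [1100]: (0 AND 0) -> 0
  row 13 [1101]: (1 AND 1) -> 1
  row 14 [1110]: (0 AND 0) -> 0
  row 15 [1111]: (1 AND 1) -> 1
Full result column, 4 rows per line (P1,P2 fixed per line; P3,P4 runs 00..11 left to right):
  rows 0-3 [P1,P2=00]: 0101  = hex 5
  rows 4-7 [P1,P2=01]: 0101  = hex 5
  rows 8-11 [P1,P2=10]: 0101  = hex 5
  rows 12-15 [P1,P2=11]: 0101  = hex 5
Output column (row 0 .. row 15) = 0101010101010101
Output column grouped in 4s = 0101 0101 0101 0101 = 0x5555
Convert to decimal digit by digit (value = value*16 + digit):
  5 -> 5
  5*16 + 5 = 85
  85*16 + 5 = 1365
  1365*16 + 5 = 21845
Decimal = 21845

21845


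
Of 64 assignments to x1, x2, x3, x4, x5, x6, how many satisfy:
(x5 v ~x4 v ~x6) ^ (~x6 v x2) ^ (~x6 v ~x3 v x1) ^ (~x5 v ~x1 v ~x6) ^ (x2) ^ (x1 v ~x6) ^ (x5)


CNF with 7 clauses over 6 vars (64 assignments).
An assignment satisfies CNF iff every clause has >=1 true literal.
Check each row (bits = x1,x2,x3,x4,x5,x6; clause T/F shown):
  row 0 [000000]: clauses=TTTTFTF -> 0
  row 1 [000001]: clauses=TFTTFFF -> 0
  row 2 [000010]: clauses=TTTTFTT -> 0
  row 3 [000011]: clauses=TFTTFFT -> 0
  row 4 [000100]: clauses=TTTTFTF -> 0
  (every remaining row is evaluated the same way; all 64 results are listed next)
Full result column, 8 rows per line (x1,x2,x3 fixed per line; x4,x5,x6 runs 000..111 left to right):
  rows 0-7 [x1,x2,x3=000]: 00000000  (ones: 0)
  rows 8-15 [x1,x2,x3=001]: 00000000  (ones: 0)
  rows 16-23 [x1,x2,x3=010]: 00100010  (ones: 2)
  rows 24-31 [x1,x2,x3=011]: 00100010  (ones: 2)
  rows 32-39 [x1,x2,x3=100]: 00000000  (ones: 0)
  rows 40-47 [x1,x2,x3=101]: 00000000  (ones: 0)
  rows 48-55 [x1,x2,x3=110]: 00100010  (ones: 2)
  rows 56-63 [x1,x2,x3=111]: 00100010  (ones: 2)
Satisfying assignments = 0+0+2+2+0+0+2+2 = 8

8
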